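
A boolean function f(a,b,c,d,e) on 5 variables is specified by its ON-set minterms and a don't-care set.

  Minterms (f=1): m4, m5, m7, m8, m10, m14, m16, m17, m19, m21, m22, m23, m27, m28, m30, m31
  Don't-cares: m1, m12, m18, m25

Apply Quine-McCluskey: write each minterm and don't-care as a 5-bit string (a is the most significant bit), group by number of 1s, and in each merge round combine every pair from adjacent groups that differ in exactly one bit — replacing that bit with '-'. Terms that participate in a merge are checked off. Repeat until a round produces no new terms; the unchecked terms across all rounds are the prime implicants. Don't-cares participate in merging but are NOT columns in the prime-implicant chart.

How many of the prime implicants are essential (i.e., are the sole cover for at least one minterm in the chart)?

[col 0] 00001*, 00100*, 00101*, 00111*, 01000*, 01010*, 01100*, 01110*, 10000*, 10001*, 10010*, 10011*, 10101*, 10110*, 10111*, 11001*, 11011*, 11100*, 11110*, 11111*
[col 1] -0001*, -0101*, -0111*, -1100*, -1110*, 0-100, 00-01*, 001-1*, 0010-, 01-00*, 01-10*, 010-0*, 011-0*, 1-001*, 1-011*, 1-110*, 1-111*, 10-01*, 10-10*, 10-11*, 100-0*, 100-1*, 1000-*, 1001-*, 101-1*, 1011-*, 11-11*, 110-1*, 111-0*, 1111-*
[col 2] -0-01, -01-1, -11-0, 01--0, 1--11, 1-0-1, 1-11-, 10--1, 10-1-, 100--
Prime implicants: -0-01, -01-1, -11-0, 0-100, 0010-, 01--0, 1--11, 1-0-1, 1-11-, 10--1, 10-1-, 100--
PI chart (minterm → PIs covering it):
  4 | 0-100,0010-
  5 | -0-01,-01-1,0010-
  7 | -01-1  (sole → essential)
  8 | 01--0  (sole → essential)
  10 | 01--0  (sole → essential)
  14 | -11-0,01--0
  16 | 100--  (sole → essential)
  17 | -0-01,1-0-1,10--1,100--
  19 | 1--11,1-0-1,10--1,10-1-,100--
  21 | -0-01,-01-1,10--1
  22 | 1-11-,10-1-
  23 | -01-1,1--11,1-11-,10--1,10-1-
  27 | 1--11,1-0-1
  28 | -11-0  (sole → essential)
  30 | -11-0,1-11-
  31 | 1--11,1-11-
Essential prime implicants: -01-1, -11-0, 01--0, 100--

4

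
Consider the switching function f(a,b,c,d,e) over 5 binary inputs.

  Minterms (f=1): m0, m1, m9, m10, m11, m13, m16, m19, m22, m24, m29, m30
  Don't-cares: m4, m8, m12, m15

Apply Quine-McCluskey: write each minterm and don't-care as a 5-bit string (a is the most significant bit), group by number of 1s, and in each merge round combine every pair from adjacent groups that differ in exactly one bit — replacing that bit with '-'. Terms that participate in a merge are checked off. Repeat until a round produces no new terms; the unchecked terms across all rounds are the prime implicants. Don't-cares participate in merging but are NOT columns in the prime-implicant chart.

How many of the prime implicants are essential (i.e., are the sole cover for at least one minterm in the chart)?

6

[col 0] 00000*, 00001*, 00100*, 01000*, 01001*, 01010*, 01011*, 01100*, 01101*, 01111*, 10000*, 10011, 10110*, 11000*, 11101*, 11110*
[col 1] -0000*, -1000*, -1101, 0-000*, 0-001*, 0-100*, 00-00*, 0000-*, 01-00*, 01-01*, 01-11*, 010-0*, 010-1*, 0100-*, 0101-*, 011-1*, 0110-*, 1-000*, 1-110
[col 2] --000, 0--00, 0-00-, 01--1, 01-0-, 010--
Prime implicants: --000, -1101, 0--00, 0-00-, 01--1, 01-0-, 010--, 1-110, 10011
PI chart (minterm → PIs covering it):
  0 | --000,0--00,0-00-
  1 | 0-00-  (sole → essential)
  9 | 0-00-,01--1,01-0-,010--
  10 | 010--  (sole → essential)
  11 | 01--1,010--
  13 | -1101,01--1,01-0-
  16 | --000  (sole → essential)
  19 | 10011  (sole → essential)
  22 | 1-110  (sole → essential)
  24 | --000  (sole → essential)
  29 | -1101  (sole → essential)
  30 | 1-110  (sole → essential)
Essential prime implicants: --000, -1101, 0-00-, 010--, 1-110, 10011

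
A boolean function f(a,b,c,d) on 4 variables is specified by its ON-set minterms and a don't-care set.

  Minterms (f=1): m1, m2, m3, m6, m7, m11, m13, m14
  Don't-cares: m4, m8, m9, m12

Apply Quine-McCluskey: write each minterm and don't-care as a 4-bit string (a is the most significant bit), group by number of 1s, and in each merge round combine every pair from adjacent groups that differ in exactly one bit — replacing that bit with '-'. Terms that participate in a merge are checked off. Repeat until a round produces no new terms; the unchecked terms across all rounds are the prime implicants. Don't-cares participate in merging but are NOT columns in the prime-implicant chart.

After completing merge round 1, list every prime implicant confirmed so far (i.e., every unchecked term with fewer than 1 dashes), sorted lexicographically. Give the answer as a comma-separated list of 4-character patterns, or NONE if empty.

NONE

[col 0] 0001*, 0010*, 0011*, 0100*, 0110*, 0111*, 1000*, 1001*, 1011*, 1100*, 1101*, 1110*
[col 1] -001*, -011*, -100*, -110*, 0-10*, 0-11*, 00-1*, 001-*, 01-0*, 011-*, 1-00*, 1-01*, 10-1*, 100-*, 11-0*, 110-*
[col 2] -0-1, -1-0, 0-1-, 1-0-
Prime implicants: -0-1, -1-0, 0-1-, 1-0-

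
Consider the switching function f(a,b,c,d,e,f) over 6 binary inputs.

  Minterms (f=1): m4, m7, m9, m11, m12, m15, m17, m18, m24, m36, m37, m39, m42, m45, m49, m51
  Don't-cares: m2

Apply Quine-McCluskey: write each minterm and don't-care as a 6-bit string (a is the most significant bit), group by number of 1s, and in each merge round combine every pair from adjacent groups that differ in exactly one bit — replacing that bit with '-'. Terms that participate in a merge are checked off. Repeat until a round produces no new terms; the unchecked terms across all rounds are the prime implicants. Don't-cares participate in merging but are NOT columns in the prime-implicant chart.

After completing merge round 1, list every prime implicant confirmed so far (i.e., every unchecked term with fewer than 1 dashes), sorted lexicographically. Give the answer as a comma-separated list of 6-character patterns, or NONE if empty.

[col 0] 000010*, 000100*, 000111*, 001001*, 001011*, 001100*, 001111*, 010001*, 010010*, 011000, 100100*, 100101*, 100111*, 101010, 101101*, 110001*, 110011*
[col 1] -00100, -00111, -10001, 0-0010, 00-100, 00-111, 001-11, 0010-1, 10-101, 1001-1, 10010-, 1100-1
Prime implicants: -00100, -00111, -10001, 0-0010, 00-100, 00-111, 001-11, 0010-1, 011000, 10-101, 1001-1, 10010-, 101010, 1100-1

011000, 101010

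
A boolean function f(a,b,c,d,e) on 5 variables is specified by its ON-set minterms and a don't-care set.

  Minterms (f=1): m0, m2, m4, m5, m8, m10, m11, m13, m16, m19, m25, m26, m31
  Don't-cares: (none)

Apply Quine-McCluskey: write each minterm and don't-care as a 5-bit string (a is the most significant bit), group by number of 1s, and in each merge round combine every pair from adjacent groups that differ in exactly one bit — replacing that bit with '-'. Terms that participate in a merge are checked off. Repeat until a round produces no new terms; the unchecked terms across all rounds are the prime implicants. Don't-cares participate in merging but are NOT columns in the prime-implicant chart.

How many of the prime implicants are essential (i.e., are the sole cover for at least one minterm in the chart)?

Round 0: 00000✓ 00010✓ 00100✓ 00101✓ 01000✓ 01010✓ 01011✓ 01101✓ 10000✓ 10011 11001 11010✓ 11111
Round 1: -0000 -1010 0-000✓ 0-010✓ 0-101 00-00 000-0✓ 0010- 010-0✓ 0101-
Round 2: 0-0-0
PIs = {-0000, -1010, 0-0-0, 0-101, 00-00, 0010-, 0101-, 10011, 11001, 11111}
Coverage chart:
  m0: -0000,0-0-0,00-00
  m2: 0-0-0 ←essential
  m4: 00-00,0010-
  m5: 0-101,0010-
  m8: 0-0-0 ←essential
  m10: -1010,0-0-0,0101-
  m11: 0101- ←essential
  m13: 0-101 ←essential
  m16: -0000 ←essential
  m19: 10011 ←essential
  m25: 11001 ←essential
  m26: -1010 ←essential
  m31: 11111 ←essential
Essential: -0000, -1010, 0-0-0, 0-101, 0101-, 10011, 11001, 11111

8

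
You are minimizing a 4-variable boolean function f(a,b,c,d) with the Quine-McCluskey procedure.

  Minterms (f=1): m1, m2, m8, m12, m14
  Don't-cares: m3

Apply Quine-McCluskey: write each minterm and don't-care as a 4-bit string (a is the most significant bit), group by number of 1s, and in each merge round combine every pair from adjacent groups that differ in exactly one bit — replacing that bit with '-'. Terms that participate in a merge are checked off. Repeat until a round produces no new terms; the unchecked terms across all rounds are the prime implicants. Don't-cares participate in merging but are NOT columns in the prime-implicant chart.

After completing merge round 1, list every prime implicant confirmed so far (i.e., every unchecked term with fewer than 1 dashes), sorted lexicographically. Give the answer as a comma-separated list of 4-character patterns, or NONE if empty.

NONE

Round 0: 0001✓ 0010✓ 0011✓ 1000✓ 1100✓ 1110✓
Round 1: 00-1 001- 1-00 11-0
PIs = {00-1, 001-, 1-00, 11-0}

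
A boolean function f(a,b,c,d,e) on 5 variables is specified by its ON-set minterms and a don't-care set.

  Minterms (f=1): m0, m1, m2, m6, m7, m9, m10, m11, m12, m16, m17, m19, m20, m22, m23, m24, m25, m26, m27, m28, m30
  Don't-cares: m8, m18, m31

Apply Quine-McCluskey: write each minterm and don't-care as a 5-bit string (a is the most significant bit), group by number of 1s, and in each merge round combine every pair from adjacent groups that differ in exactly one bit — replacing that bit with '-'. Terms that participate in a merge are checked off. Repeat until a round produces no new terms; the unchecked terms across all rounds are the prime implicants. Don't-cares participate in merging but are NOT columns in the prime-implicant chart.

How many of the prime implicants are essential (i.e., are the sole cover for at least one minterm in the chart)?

[col 0] 00000*, 00001*, 00010*, 00110*, 00111*, 01000*, 01001*, 01010*, 01011*, 01100*, 10000*, 10001*, 10010*, 10011*, 10100*, 10110*, 10111*, 11000*, 11001*, 11010*, 11011*, 11100*, 11110*, 11111*
[col 1] -0000*, -0001*, -0010*, -0110*, -0111*, -1000*, -1001*, -1010*, -1011*, -1100*, 0-000*, 0-001*, 0-010*, 00-10*, 000-0*, 0000-*, 0011-*, 01-00*, 010-0*, 010-1*, 0100-*, 0101-*, 1-000*, 1-001*, 1-010*, 1-011*, 1-100*, 1-110*, 1-111*, 10-00*, 10-10*, 10-11*, 100-0*, 100-1*, 1000-*, 1001-*, 101-0*, 1011-*, 11-00*, 11-10*, 11-11*, 110-0*, 110-1*, 1100-*, 1101-*, 111-0*, 1111-*
[col 2] --000*, --001*, --010*, -0-10, -00-0*, -000-*, -011-, -1-00, -10-0*, -10-1*, -100-*, -101-*, 0-0-0*, 0-00-*, 010--*, 1--00*, 1--10*, 1--11*, 1-0-0*, 1-0-1*, 1-00-*, 1-01-*, 1-1-0*, 1-11-*, 10--0*, 10-1-*, 100--*, 11--0*, 11-1-*, 110--*
[col 3] --0-0, --00-, -10--, 1---0, 1--1-, 1-0--
Prime implicants: --0-0, --00-, -0-10, -011-, -1-00, -10--, 1---0, 1--1-, 1-0--
PI chart (minterm → PIs covering it):
  0 | --0-0,--00-
  1 | --00-  (sole → essential)
  2 | --0-0,-0-10
  6 | -0-10,-011-
  7 | -011-  (sole → essential)
  9 | --00-,-10--
  10 | --0-0,-10--
  11 | -10--  (sole → essential)
  12 | -1-00  (sole → essential)
  16 | --0-0,--00-,1---0,1-0--
  17 | --00-,1-0--
  19 | 1--1-,1-0--
  20 | 1---0  (sole → essential)
  22 | -0-10,-011-,1---0,1--1-
  23 | -011-,1--1-
  24 | --0-0,--00-,-1-00,-10--,1---0,1-0--
  25 | --00-,-10--,1-0--
  26 | --0-0,-10--,1---0,1--1-,1-0--
  27 | -10--,1--1-,1-0--
  28 | -1-00,1---0
  30 | 1---0,1--1-
Essential prime implicants: --00-, -011-, -1-00, -10--, 1---0

5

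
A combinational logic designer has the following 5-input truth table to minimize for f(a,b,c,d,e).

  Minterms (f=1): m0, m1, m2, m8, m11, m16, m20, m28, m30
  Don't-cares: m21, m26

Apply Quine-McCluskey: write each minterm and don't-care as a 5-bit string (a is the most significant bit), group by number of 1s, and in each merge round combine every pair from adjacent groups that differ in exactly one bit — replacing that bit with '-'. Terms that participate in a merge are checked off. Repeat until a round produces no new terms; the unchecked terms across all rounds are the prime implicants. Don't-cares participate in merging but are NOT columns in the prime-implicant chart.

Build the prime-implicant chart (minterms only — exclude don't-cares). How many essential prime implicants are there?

4

Round 0: 00000✓ 00001✓ 00010✓ 01000✓ 01011 10000✓ 10100✓ 10101✓ 11010✓ 11100✓ 11110✓
Round 1: -0000 0-000 000-0 0000- 1-100 10-00 1010- 11-10 111-0
PIs = {-0000, 0-000, 000-0, 0000-, 01011, 1-100, 10-00, 1010-, 11-10, 111-0}
Coverage chart:
  m0: -0000,0-000,000-0,0000-
  m1: 0000- ←essential
  m2: 000-0 ←essential
  m8: 0-000 ←essential
  m11: 01011 ←essential
  m16: -0000,10-00
  m20: 1-100,10-00,1010-
  m28: 1-100,111-0
  m30: 11-10,111-0
Essential: 0-000, 000-0, 0000-, 01011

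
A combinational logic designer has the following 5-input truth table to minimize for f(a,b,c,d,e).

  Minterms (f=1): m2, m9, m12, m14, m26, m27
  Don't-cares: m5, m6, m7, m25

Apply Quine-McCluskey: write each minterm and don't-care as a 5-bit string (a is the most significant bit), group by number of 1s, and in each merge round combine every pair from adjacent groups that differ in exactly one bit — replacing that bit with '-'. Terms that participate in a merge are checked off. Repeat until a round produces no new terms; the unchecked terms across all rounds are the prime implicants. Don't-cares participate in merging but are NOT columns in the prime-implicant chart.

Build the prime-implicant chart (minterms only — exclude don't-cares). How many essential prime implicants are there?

4

Round 0: 00010✓ 00101✓ 00110✓ 00111✓ 01001✓ 01100✓ 01110✓ 11001✓ 11010✓ 11011✓
Round 1: -1001 0-110 00-10 001-1 0011- 011-0 110-1 1101-
PIs = {-1001, 0-110, 00-10, 001-1, 0011-, 011-0, 110-1, 1101-}
Coverage chart:
  m2: 00-10 ←essential
  m9: -1001 ←essential
  m12: 011-0 ←essential
  m14: 0-110,011-0
  m26: 1101- ←essential
  m27: 110-1,1101-
Essential: -1001, 00-10, 011-0, 1101-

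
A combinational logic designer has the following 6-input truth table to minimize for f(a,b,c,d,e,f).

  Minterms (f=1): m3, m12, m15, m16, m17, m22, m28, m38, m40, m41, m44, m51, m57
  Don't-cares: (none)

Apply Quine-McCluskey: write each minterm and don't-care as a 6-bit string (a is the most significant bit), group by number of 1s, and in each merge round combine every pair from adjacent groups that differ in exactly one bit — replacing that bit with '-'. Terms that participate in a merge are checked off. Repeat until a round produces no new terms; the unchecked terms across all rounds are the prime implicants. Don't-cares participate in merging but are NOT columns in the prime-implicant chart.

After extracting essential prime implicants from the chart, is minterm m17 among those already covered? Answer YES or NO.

size-2^0 implicants → 000011  001100(✓)  001111  010000(✓)  010001(✓)  010110  011100(✓)  100110  101000(✓)  101001(✓)  101100(✓)  110011  111001(✓)
size-2^1 implicants → -01100  0-1100  01000-  1-1001  101-00  10100-
Unchecked terms (primes): -01100, 0-1100, 000011, 001111, 01000-, 010110, 1-1001, 100110, 101-00, 10100-, 110011
Minterm coverage:
  m3 ⊆ 000011 [E]
  m12 ⊆ -01100,0-1100
  m15 ⊆ 001111 [E]
  m16 ⊆ 01000- [E]
  m17 ⊆ 01000- [E]
  m22 ⊆ 010110 [E]
  m28 ⊆ 0-1100 [E]
  m38 ⊆ 100110 [E]
  m40 ⊆ 101-00,10100-
  m41 ⊆ 1-1001,10100-
  m44 ⊆ -01100,101-00
  m51 ⊆ 110011 [E]
  m57 ⊆ 1-1001 [E]
E = {0-1100, 000011, 001111, 01000-, 010110, 1-1001, 100110, 110011}

YES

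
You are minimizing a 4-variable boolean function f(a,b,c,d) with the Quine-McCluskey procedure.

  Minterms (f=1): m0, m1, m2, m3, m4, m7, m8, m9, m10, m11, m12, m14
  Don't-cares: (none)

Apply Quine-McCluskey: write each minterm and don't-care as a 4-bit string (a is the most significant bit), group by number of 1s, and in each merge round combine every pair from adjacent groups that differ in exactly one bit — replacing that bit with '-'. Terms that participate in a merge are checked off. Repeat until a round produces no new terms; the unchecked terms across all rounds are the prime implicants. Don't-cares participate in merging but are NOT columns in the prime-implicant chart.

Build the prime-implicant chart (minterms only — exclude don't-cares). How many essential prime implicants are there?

Round 0: 0000✓ 0001✓ 0010✓ 0011✓ 0100✓ 0111✓ 1000✓ 1001✓ 1010✓ 1011✓ 1100✓ 1110✓
Round 1: -000✓ -001✓ -010✓ -011✓ -100✓ 0-00✓ 0-11 00-0✓ 00-1✓ 000-✓ 001-✓ 1-00✓ 1-10✓ 10-0✓ 10-1✓ 100-✓ 101-✓ 11-0✓
Round 2: --00 -0-0✓ -0-1✓ -00-✓ -01-✓ 00--✓ 1--0 10--✓
Round 3: -0--
PIs = {--00, -0--, 0-11, 1--0}
Coverage chart:
  m0: --00,-0--
  m1: -0-- ←essential
  m2: -0-- ←essential
  m3: -0--,0-11
  m4: --00 ←essential
  m7: 0-11 ←essential
  m8: --00,-0--,1--0
  m9: -0-- ←essential
  m10: -0--,1--0
  m11: -0-- ←essential
  m12: --00,1--0
  m14: 1--0 ←essential
Essential: --00, -0--, 0-11, 1--0

4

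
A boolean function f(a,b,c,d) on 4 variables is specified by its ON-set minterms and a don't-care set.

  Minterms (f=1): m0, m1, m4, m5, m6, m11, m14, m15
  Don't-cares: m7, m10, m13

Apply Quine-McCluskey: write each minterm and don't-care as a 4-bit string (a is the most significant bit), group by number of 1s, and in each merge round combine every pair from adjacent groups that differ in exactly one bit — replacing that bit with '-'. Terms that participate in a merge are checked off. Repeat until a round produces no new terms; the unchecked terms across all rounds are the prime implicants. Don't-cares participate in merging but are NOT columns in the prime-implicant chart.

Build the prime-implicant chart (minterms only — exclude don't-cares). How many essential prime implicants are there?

[col 0] 0000*, 0001*, 0100*, 0101*, 0110*, 0111*, 1010*, 1011*, 1101*, 1110*, 1111*
[col 1] -101*, -110*, -111*, 0-00*, 0-01*, 000-*, 01-0*, 01-1*, 010-*, 011-*, 1-10*, 1-11*, 101-*, 11-1*, 111-*
[col 2] -1-1, -11-, 0-0-, 01--, 1-1-
Prime implicants: -1-1, -11-, 0-0-, 01--, 1-1-
PI chart (minterm → PIs covering it):
  0 | 0-0-  (sole → essential)
  1 | 0-0-  (sole → essential)
  4 | 0-0-,01--
  5 | -1-1,0-0-,01--
  6 | -11-,01--
  11 | 1-1-  (sole → essential)
  14 | -11-,1-1-
  15 | -1-1,-11-,1-1-
Essential prime implicants: 0-0-, 1-1-

2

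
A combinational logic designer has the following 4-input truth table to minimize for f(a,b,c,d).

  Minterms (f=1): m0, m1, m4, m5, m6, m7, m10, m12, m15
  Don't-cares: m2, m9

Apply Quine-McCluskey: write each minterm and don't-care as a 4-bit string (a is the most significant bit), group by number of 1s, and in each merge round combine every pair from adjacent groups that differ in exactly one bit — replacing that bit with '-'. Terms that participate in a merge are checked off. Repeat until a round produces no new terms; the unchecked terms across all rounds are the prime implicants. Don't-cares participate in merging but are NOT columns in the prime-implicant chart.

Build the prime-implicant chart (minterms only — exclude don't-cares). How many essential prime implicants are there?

3

size-2^0 implicants → 0000(✓)  0001(✓)  0010(✓)  0100(✓)  0101(✓)  0110(✓)  0111(✓)  1001(✓)  1010(✓)  1100(✓)  1111(✓)
size-2^1 implicants → -001  -010  -100  -111  0-00(✓)  0-01(✓)  0-10(✓)  00-0(✓)  000-(✓)  01-0(✓)  01-1(✓)  010-(✓)  011-(✓)
size-2^2 implicants → 0--0  0-0-  01--
Unchecked terms (primes): -001, -010, -100, -111, 0--0, 0-0-, 01--
Minterm coverage:
  m0 ⊆ 0--0,0-0-
  m1 ⊆ -001,0-0-
  m4 ⊆ -100,0--0,0-0-,01--
  m5 ⊆ 0-0-,01--
  m6 ⊆ 0--0,01--
  m7 ⊆ -111,01--
  m10 ⊆ -010 [E]
  m12 ⊆ -100 [E]
  m15 ⊆ -111 [E]
E = {-010, -100, -111}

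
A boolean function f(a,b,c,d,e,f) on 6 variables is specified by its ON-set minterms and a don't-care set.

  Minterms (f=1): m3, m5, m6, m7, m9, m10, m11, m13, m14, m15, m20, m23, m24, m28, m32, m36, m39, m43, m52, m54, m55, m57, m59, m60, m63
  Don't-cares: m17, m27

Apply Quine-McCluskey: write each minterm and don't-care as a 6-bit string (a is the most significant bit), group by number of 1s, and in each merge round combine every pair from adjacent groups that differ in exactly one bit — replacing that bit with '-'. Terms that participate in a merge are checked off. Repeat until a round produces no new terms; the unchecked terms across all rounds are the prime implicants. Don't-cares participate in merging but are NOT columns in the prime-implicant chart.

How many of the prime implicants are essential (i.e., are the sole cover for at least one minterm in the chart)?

[col 0] 000011*, 000101*, 000110*, 000111*, 001001*, 001010*, 001011*, 001101*, 001110*, 001111*, 010001, 010100*, 010111*, 011000*, 011011*, 011100*, 100000*, 100100*, 100111*, 101011*, 110100*, 110110*, 110111*, 111001*, 111011*, 111100*, 111111*
[col 1] -00111*, -01011*, -10100*, -10111*, -11011*, -11100*, 0-0111*, 0-1011*, 00-011*, 00-101*, 00-110*, 00-111*, 000-11*, 0001-1*, 00011-*, 001-01*, 001-10*, 001-11*, 0010-1*, 00101-*, 0011-1*, 00111-*, 01-100*, 011-00, 1-0100, 1-0111*, 1-1011*, 100-00, 11-100*, 11-111, 1101-0, 11011-, 111-11, 1110-1
[col 2] --0111, --1011, -1-100, 00--11, 00-1-1, 00-11-, 001--1, 001-1-
Prime implicants: --0111, --1011, -1-100, 00--11, 00-1-1, 00-11-, 001--1, 001-1-, 010001, 011-00, 1-0100, 100-00, 11-111, 1101-0, 11011-, 111-11, 1110-1
PI chart (minterm → PIs covering it):
  3 | 00--11  (sole → essential)
  5 | 00-1-1  (sole → essential)
  6 | 00-11-  (sole → essential)
  7 | --0111,00--11,00-1-1,00-11-
  9 | 001--1  (sole → essential)
  10 | 001-1-  (sole → essential)
  11 | --1011,00--11,001--1,001-1-
  13 | 00-1-1,001--1
  14 | 00-11-,001-1-
  15 | 00--11,00-1-1,00-11-,001--1,001-1-
  20 | -1-100  (sole → essential)
  23 | --0111  (sole → essential)
  24 | 011-00  (sole → essential)
  28 | -1-100,011-00
  32 | 100-00  (sole → essential)
  36 | 1-0100,100-00
  39 | --0111  (sole → essential)
  43 | --1011  (sole → essential)
  52 | -1-100,1-0100,1101-0
  54 | 1101-0,11011-
  55 | --0111,11-111,11011-
  57 | 1110-1  (sole → essential)
  59 | --1011,111-11,1110-1
  60 | -1-100  (sole → essential)
  63 | 11-111,111-11
Essential prime implicants: --0111, --1011, -1-100, 00--11, 00-1-1, 00-11-, 001--1, 001-1-, 011-00, 100-00, 1110-1

11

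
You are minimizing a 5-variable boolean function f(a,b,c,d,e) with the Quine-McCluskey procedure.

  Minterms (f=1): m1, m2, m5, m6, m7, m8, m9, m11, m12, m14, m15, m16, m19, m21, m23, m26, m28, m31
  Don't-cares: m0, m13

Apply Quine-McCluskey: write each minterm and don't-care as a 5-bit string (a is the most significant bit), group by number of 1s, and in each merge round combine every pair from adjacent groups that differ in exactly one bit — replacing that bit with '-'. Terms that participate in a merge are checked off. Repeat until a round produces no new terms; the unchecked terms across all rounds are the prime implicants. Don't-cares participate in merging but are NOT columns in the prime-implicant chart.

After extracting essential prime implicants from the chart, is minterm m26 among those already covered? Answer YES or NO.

size-2^0 implicants → 00000(✓)  00001(✓)  00010(✓)  00101(✓)  00110(✓)  00111(✓)  01000(✓)  01001(✓)  01011(✓)  01100(✓)  01101(✓)  01110(✓)  01111(✓)  10000(✓)  10011(✓)  10101(✓)  10111(✓)  11010  11100(✓)  11111(✓)
size-2^1 implicants → -0000  -0101(✓)  -0111(✓)  -1100  -1111(✓)  0-000(✓)  0-001(✓)  0-101(✓)  0-110(✓)  0-111(✓)  00-01(✓)  00-10  000-0  0000-(✓)  001-1(✓)  0011-(✓)  01-00(✓)  01-01(✓)  01-11(✓)  010-1(✓)  0100-(✓)  011-0(✓)  011-1(✓)  0110-(✓)  0111-(✓)  1-111(✓)  10-11  101-1(✓)
size-2^2 implicants → --111  -01-1  0--01  0-00-  0-1-1  0-11-  01--1  01-0-  011--
Unchecked terms (primes): --111, -0000, -01-1, -1100, 0--01, 0-00-, 0-1-1, 0-11-, 00-10, 000-0, 01--1, 01-0-, 011--, 10-11, 11010
Minterm coverage:
  m1 ⊆ 0--01,0-00-
  m2 ⊆ 00-10,000-0
  m5 ⊆ -01-1,0--01,0-1-1
  m6 ⊆ 0-11-,00-10
  m7 ⊆ --111,-01-1,0-1-1,0-11-
  m8 ⊆ 0-00-,01-0-
  m9 ⊆ 0--01,0-00-,01--1,01-0-
  m11 ⊆ 01--1 [E]
  m12 ⊆ -1100,01-0-,011--
  m14 ⊆ 0-11-,011--
  m15 ⊆ --111,0-1-1,0-11-,01--1,011--
  m16 ⊆ -0000 [E]
  m19 ⊆ 10-11 [E]
  m21 ⊆ -01-1 [E]
  m23 ⊆ --111,-01-1,10-11
  m26 ⊆ 11010 [E]
  m28 ⊆ -1100 [E]
  m31 ⊆ --111 [E]
E = {--111, -0000, -01-1, -1100, 01--1, 10-11, 11010}

YES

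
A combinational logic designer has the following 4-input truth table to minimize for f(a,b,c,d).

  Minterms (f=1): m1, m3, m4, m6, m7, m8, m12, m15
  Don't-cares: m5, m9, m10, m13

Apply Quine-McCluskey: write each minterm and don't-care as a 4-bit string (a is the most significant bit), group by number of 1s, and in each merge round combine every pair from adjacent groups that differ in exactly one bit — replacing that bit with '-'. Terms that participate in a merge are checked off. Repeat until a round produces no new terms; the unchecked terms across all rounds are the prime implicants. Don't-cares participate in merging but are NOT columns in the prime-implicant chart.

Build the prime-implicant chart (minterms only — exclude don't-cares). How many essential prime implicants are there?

Round 0: 0001✓ 0011✓ 0100✓ 0101✓ 0110✓ 0111✓ 1000✓ 1001✓ 1010✓ 1100✓ 1101✓ 1111✓
Round 1: -001✓ -100✓ -101✓ -111✓ 0-01✓ 0-11✓ 00-1✓ 01-0✓ 01-1✓ 010-✓ 011-✓ 1-00✓ 1-01✓ 10-0 100-✓ 11-1✓ 110-✓
Round 2: --01 -1-1 -10- 0--1 01-- 1-0-
PIs = {--01, -1-1, -10-, 0--1, 01--, 1-0-, 10-0}
Coverage chart:
  m1: --01,0--1
  m3: 0--1 ←essential
  m4: -10-,01--
  m6: 01-- ←essential
  m7: -1-1,0--1,01--
  m8: 1-0-,10-0
  m12: -10-,1-0-
  m15: -1-1 ←essential
Essential: -1-1, 0--1, 01--

3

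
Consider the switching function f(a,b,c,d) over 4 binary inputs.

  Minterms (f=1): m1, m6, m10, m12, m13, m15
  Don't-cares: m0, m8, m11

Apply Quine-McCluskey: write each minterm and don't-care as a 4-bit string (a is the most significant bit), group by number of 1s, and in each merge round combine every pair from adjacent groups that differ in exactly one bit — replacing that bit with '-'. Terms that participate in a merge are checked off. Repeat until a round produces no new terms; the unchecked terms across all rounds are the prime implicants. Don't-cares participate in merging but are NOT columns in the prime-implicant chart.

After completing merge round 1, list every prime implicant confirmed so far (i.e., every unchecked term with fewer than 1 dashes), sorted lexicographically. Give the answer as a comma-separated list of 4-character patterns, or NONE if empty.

[col 0] 0000*, 0001*, 0110, 1000*, 1010*, 1011*, 1100*, 1101*, 1111*
[col 1] -000, 000-, 1-00, 1-11, 10-0, 101-, 11-1, 110-
Prime implicants: -000, 000-, 0110, 1-00, 1-11, 10-0, 101-, 11-1, 110-

0110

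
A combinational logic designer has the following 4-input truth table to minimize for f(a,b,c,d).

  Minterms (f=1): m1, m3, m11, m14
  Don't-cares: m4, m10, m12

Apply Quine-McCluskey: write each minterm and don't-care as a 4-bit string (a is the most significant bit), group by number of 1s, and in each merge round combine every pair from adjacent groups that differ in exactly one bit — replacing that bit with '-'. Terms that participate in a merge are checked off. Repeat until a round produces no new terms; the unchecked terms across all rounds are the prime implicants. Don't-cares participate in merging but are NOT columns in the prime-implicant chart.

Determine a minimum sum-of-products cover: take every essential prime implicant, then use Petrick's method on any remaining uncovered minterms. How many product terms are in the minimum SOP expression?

Round 0: 0001✓ 0011✓ 0100✓ 1010✓ 1011✓ 1100✓ 1110✓
Round 1: -011 -100 00-1 1-10 101- 11-0
PIs = {-011, -100, 00-1, 1-10, 101-, 11-0}
Coverage chart:
  m1: 00-1 ←essential
  m3: -011,00-1
  m11: -011,101-
  m14: 1-10,11-0
Essential: 00-1
Petrick residual → -011, 1-10
Min cover (3 terms): b'cd + a'b'd + acd'

3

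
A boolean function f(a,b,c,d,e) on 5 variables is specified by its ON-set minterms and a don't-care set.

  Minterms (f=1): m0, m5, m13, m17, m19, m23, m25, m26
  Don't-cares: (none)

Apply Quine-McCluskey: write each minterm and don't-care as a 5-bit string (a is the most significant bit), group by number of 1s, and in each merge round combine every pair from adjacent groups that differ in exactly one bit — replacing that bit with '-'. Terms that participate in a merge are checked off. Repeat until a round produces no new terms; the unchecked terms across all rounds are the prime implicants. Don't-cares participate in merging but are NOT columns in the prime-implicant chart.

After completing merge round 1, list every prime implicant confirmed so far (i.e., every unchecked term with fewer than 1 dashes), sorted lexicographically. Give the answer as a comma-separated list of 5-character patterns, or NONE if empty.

Round 0: 00000 00101✓ 01101✓ 10001✓ 10011✓ 10111✓ 11001✓ 11010
Round 1: 0-101 1-001 10-11 100-1
PIs = {0-101, 00000, 1-001, 10-11, 100-1, 11010}

00000, 11010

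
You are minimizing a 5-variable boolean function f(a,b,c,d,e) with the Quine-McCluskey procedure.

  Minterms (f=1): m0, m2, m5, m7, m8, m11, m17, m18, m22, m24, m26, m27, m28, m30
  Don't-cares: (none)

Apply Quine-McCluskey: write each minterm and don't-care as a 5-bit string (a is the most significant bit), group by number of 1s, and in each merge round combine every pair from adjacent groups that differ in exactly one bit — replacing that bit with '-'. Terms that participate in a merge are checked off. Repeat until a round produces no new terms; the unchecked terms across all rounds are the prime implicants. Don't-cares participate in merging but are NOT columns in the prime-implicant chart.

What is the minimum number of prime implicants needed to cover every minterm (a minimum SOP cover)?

7

size-2^0 implicants → 00000(✓)  00010(✓)  00101(✓)  00111(✓)  01000(✓)  01011(✓)  10001  10010(✓)  10110(✓)  11000(✓)  11010(✓)  11011(✓)  11100(✓)  11110(✓)
size-2^1 implicants → -0010  -1000  -1011  0-000  000-0  001-1  1-010(✓)  1-110(✓)  10-10(✓)  11-00(✓)  11-10(✓)  110-0(✓)  1101-  111-0(✓)
size-2^2 implicants → 1--10  11--0
Unchecked terms (primes): -0010, -1000, -1011, 0-000, 000-0, 001-1, 1--10, 10001, 11--0, 1101-
Minterm coverage:
  m0 ⊆ 0-000,000-0
  m2 ⊆ -0010,000-0
  m5 ⊆ 001-1 [E]
  m7 ⊆ 001-1 [E]
  m8 ⊆ -1000,0-000
  m11 ⊆ -1011 [E]
  m17 ⊆ 10001 [E]
  m18 ⊆ -0010,1--10
  m22 ⊆ 1--10 [E]
  m24 ⊆ -1000,11--0
  m26 ⊆ 1--10,11--0,1101-
  m27 ⊆ -1011,1101-
  m28 ⊆ 11--0 [E]
  m30 ⊆ 1--10,11--0
E = {-1011, 001-1, 1--10, 10001, 11--0}
Petrick residual → -0010, 0-000
Cover = b'c'de' + bc'de + a'c'd'e' + a'b'ce + ade' + ab'c'd'e + abe'  |cover|=7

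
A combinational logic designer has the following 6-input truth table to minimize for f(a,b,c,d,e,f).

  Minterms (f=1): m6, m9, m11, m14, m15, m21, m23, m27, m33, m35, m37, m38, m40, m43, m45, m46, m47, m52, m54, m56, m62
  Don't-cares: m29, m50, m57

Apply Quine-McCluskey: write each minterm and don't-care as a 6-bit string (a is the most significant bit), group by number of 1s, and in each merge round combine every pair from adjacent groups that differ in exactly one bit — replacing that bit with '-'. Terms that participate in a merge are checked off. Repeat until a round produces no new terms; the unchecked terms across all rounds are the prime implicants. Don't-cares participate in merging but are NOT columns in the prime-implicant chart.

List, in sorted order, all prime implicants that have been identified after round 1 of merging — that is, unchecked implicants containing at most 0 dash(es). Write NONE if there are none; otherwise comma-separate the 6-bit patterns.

NONE

Round 0: 000110✓ 001001✓ 001011✓ 001110✓ 001111✓ 010101✓ 010111✓ 011011✓ 011101✓ 100001✓ 100011✓ 100101✓ 100110✓ 101000✓ 101011✓ 101101✓ 101110✓ 101111✓ 110010✓ 110100✓ 110110✓ 111000✓ 111001✓ 111110✓
Round 1: -00110✓ -01011✓ -01110✓ -01111✓ 0-1011 00-110✓ 001-11✓ 0010-1 00111-✓ 01-101 0101-1 1-0110✓ 1-1000 1-1110✓ 10-011 10-101 10-110✓ 100-01 1000-1 101-11✓ 1011-1 10111-✓ 11-110✓ 110-10 1101-0 11100-
Round 2: -0-110 -01-11 -0111- 1--110
PIs = {-0-110, -01-11, -0111-, 0-1011, 0010-1, 01-101, 0101-1, 1--110, 1-1000, 10-011, 10-101, 100-01, 1000-1, 1011-1, 110-10, 1101-0, 11100-}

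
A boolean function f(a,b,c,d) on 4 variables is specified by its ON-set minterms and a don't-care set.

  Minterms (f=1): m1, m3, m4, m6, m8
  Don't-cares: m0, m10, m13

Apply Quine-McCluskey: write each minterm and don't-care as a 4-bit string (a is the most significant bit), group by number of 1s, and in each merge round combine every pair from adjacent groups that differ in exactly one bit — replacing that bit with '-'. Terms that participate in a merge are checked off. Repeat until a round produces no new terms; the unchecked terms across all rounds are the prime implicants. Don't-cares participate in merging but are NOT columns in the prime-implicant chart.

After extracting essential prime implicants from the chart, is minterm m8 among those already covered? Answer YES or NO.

NO

[col 0] 0000*, 0001*, 0011*, 0100*, 0110*, 1000*, 1010*, 1101
[col 1] -000, 0-00, 00-1, 000-, 01-0, 10-0
Prime implicants: -000, 0-00, 00-1, 000-, 01-0, 10-0, 1101
PI chart (minterm → PIs covering it):
  1 | 00-1,000-
  3 | 00-1  (sole → essential)
  4 | 0-00,01-0
  6 | 01-0  (sole → essential)
  8 | -000,10-0
Essential prime implicants: 00-1, 01-0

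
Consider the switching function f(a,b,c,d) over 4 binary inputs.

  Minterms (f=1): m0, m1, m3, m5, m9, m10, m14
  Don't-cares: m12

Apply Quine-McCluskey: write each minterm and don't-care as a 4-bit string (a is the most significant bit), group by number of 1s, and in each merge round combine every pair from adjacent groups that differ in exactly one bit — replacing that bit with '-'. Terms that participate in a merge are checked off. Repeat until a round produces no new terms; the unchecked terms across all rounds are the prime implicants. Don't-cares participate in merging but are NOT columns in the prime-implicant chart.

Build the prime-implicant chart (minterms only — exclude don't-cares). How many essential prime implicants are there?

Round 0: 0000✓ 0001✓ 0011✓ 0101✓ 1001✓ 1010✓ 1100✓ 1110✓
Round 1: -001 0-01 00-1 000- 1-10 11-0
PIs = {-001, 0-01, 00-1, 000-, 1-10, 11-0}
Coverage chart:
  m0: 000- ←essential
  m1: -001,0-01,00-1,000-
  m3: 00-1 ←essential
  m5: 0-01 ←essential
  m9: -001 ←essential
  m10: 1-10 ←essential
  m14: 1-10,11-0
Essential: -001, 0-01, 00-1, 000-, 1-10

5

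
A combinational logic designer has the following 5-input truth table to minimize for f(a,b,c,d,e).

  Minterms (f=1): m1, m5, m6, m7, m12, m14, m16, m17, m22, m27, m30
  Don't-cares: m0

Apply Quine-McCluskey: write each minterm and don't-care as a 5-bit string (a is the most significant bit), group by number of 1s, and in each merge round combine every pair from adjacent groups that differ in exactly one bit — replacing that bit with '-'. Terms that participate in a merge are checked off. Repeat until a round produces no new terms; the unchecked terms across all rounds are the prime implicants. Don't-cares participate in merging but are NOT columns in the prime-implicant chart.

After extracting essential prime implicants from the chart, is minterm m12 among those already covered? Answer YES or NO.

YES

size-2^0 implicants → 00000(✓)  00001(✓)  00101(✓)  00110(✓)  00111(✓)  01100(✓)  01110(✓)  10000(✓)  10001(✓)  10110(✓)  11011  11110(✓)
size-2^1 implicants → -0000(✓)  -0001(✓)  -0110(✓)  -1110(✓)  0-110(✓)  00-01  0000-(✓)  001-1  0011-  011-0  1-110(✓)  1000-(✓)
size-2^2 implicants → --110  -000-
Unchecked terms (primes): --110, -000-, 00-01, 001-1, 0011-, 011-0, 11011
Minterm coverage:
  m1 ⊆ -000-,00-01
  m5 ⊆ 00-01,001-1
  m6 ⊆ --110,0011-
  m7 ⊆ 001-1,0011-
  m12 ⊆ 011-0 [E]
  m14 ⊆ --110,011-0
  m16 ⊆ -000- [E]
  m17 ⊆ -000- [E]
  m22 ⊆ --110 [E]
  m27 ⊆ 11011 [E]
  m30 ⊆ --110 [E]
E = {--110, -000-, 011-0, 11011}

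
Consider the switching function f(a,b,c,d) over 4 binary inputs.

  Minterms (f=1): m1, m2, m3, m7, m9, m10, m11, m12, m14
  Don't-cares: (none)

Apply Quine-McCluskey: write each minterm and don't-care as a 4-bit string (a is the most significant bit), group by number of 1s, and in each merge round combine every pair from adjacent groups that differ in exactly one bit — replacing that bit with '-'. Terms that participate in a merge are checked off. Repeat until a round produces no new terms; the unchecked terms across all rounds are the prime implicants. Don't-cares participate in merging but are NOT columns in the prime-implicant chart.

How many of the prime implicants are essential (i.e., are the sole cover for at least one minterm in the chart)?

size-2^0 implicants → 0001(✓)  0010(✓)  0011(✓)  0111(✓)  1001(✓)  1010(✓)  1011(✓)  1100(✓)  1110(✓)
size-2^1 implicants → -001(✓)  -010(✓)  -011(✓)  0-11  00-1(✓)  001-(✓)  1-10  10-1(✓)  101-(✓)  11-0
size-2^2 implicants → -0-1  -01-
Unchecked terms (primes): -0-1, -01-, 0-11, 1-10, 11-0
Minterm coverage:
  m1 ⊆ -0-1 [E]
  m2 ⊆ -01- [E]
  m3 ⊆ -0-1,-01-,0-11
  m7 ⊆ 0-11 [E]
  m9 ⊆ -0-1 [E]
  m10 ⊆ -01-,1-10
  m11 ⊆ -0-1,-01-
  m12 ⊆ 11-0 [E]
  m14 ⊆ 1-10,11-0
E = {-0-1, -01-, 0-11, 11-0}

4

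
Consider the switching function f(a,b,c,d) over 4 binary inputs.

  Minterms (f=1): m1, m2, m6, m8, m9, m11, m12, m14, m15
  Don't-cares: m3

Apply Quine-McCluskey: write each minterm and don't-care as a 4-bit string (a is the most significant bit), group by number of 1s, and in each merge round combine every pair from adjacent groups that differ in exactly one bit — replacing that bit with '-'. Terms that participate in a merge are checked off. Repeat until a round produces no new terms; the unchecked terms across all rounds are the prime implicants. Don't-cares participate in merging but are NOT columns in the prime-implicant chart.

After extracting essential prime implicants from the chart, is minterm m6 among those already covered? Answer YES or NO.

NO

Round 0: 0001✓ 0010✓ 0011✓ 0110✓ 1000✓ 1001✓ 1011✓ 1100✓ 1110✓ 1111✓
Round 1: -001✓ -011✓ -110 0-10 00-1✓ 001- 1-00 1-11 10-1✓ 100- 11-0 111-
Round 2: -0-1
PIs = {-0-1, -110, 0-10, 001-, 1-00, 1-11, 100-, 11-0, 111-}
Coverage chart:
  m1: -0-1 ←essential
  m2: 0-10,001-
  m6: -110,0-10
  m8: 1-00,100-
  m9: -0-1,100-
  m11: -0-1,1-11
  m12: 1-00,11-0
  m14: -110,11-0,111-
  m15: 1-11,111-
Essential: -0-1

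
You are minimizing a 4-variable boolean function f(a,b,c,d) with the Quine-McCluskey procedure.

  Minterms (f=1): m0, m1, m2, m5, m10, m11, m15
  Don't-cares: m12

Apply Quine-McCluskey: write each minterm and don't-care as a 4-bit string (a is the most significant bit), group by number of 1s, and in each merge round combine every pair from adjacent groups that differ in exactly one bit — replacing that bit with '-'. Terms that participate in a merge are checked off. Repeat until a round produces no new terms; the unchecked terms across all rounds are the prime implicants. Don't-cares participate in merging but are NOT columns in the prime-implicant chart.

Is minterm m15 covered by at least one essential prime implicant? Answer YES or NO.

YES

size-2^0 implicants → 0000(✓)  0001(✓)  0010(✓)  0101(✓)  1010(✓)  1011(✓)  1100  1111(✓)
size-2^1 implicants → -010  0-01  00-0  000-  1-11  101-
Unchecked terms (primes): -010, 0-01, 00-0, 000-, 1-11, 101-, 1100
Minterm coverage:
  m0 ⊆ 00-0,000-
  m1 ⊆ 0-01,000-
  m2 ⊆ -010,00-0
  m5 ⊆ 0-01 [E]
  m10 ⊆ -010,101-
  m11 ⊆ 1-11,101-
  m15 ⊆ 1-11 [E]
E = {0-01, 1-11}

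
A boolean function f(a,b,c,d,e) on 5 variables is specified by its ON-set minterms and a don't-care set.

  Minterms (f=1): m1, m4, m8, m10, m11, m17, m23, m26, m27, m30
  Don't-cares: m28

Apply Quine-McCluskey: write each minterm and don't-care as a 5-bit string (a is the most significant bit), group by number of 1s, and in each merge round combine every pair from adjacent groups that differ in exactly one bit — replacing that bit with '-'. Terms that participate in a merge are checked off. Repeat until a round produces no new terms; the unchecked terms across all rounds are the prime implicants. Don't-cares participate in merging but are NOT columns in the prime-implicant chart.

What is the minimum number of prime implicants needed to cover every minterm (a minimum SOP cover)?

Round 0: 00001✓ 00100 01000✓ 01010✓ 01011✓ 10001✓ 10111 11010✓ 11011✓ 11100✓ 11110✓
Round 1: -0001 -1010✓ -1011✓ 010-0 0101-✓ 11-10 1101-✓ 111-0
Round 2: -101-
PIs = {-0001, -101-, 00100, 010-0, 10111, 11-10, 111-0}
Coverage chart:
  m1: -0001 ←essential
  m4: 00100 ←essential
  m8: 010-0 ←essential
  m10: -101-,010-0
  m11: -101- ←essential
  m17: -0001 ←essential
  m23: 10111 ←essential
  m26: -101-,11-10
  m27: -101- ←essential
  m30: 11-10,111-0
Essential: -0001, -101-, 00100, 010-0, 10111
Petrick residual → 11-10
Min cover (6 terms): b'c'd'e + bc'd + a'b'cd'e' + a'bc'e' + ab'cde + abde'

6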